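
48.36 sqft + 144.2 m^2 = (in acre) 0.03674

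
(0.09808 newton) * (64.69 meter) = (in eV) 3.96e+19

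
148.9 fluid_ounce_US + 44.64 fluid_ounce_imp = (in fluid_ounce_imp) 199.6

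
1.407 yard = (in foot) 4.221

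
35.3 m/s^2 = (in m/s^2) 35.3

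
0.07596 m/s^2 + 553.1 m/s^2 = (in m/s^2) 553.2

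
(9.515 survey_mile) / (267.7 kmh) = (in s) 205.9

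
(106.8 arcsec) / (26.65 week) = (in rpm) 3.068e-10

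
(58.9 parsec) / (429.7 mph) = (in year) 3e+08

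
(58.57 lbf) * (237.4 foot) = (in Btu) 17.87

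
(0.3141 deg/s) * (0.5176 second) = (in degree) 0.1626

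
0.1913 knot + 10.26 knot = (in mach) 0.01579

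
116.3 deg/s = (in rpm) 19.38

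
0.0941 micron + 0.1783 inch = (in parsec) 1.468e-19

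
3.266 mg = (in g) 0.003266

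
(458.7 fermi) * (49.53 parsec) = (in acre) 173.2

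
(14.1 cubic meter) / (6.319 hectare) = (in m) 0.0002231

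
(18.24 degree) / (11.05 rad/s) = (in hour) 8.003e-06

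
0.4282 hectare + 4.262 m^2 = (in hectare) 0.4286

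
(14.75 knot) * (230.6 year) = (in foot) 1.81e+11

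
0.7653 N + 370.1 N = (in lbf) 83.37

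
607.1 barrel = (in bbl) 607.1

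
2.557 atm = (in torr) 1943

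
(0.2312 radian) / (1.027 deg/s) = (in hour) 0.003583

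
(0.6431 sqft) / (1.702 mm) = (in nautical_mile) 0.01895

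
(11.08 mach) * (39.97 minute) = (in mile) 5622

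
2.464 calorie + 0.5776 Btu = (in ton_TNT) 1.481e-07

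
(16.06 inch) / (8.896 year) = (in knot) 2.826e-09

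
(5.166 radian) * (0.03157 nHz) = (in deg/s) 9.344e-09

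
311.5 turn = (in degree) 1.121e+05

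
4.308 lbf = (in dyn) 1.916e+06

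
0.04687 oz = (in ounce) 0.04687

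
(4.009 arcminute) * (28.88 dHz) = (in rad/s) 0.003368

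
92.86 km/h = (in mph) 57.7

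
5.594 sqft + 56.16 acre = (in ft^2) 2.446e+06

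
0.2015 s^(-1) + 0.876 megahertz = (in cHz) 8.76e+07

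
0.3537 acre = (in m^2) 1431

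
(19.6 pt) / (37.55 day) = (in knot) 4.143e-09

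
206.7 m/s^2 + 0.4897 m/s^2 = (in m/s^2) 207.2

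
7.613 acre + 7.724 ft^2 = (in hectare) 3.081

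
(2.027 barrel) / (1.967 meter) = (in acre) 4.048e-05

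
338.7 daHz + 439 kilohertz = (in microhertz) 4.424e+11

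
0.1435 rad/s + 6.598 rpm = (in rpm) 7.968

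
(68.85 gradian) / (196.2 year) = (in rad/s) 1.748e-10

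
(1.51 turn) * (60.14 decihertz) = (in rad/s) 57.06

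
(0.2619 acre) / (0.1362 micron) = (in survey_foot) 2.553e+10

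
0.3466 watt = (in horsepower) 0.0004648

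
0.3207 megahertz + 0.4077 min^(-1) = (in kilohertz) 320.7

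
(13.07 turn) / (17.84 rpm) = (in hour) 0.01221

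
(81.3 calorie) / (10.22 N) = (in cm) 3328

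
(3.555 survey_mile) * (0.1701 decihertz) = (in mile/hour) 217.7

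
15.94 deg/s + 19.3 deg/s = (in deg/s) 35.24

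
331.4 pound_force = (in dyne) 1.474e+08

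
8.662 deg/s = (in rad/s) 0.1512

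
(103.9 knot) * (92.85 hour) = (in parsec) 5.79e-10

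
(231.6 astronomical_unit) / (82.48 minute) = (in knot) 1.361e+10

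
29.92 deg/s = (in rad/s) 0.5222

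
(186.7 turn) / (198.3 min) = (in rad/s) 0.09859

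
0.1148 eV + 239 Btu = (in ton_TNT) 6.027e-05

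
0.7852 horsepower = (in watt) 585.5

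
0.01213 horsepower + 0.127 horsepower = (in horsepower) 0.1391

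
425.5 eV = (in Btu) 6.462e-20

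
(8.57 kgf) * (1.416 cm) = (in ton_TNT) 2.844e-10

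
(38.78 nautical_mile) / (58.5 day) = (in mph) 0.03179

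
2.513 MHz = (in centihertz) 2.513e+08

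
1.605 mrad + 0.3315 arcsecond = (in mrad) 1.607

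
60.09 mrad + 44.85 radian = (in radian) 44.91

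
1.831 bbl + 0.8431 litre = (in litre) 291.9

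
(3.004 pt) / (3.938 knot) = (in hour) 1.453e-07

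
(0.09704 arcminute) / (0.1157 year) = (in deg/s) 4.433e-10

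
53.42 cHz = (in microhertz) 5.342e+05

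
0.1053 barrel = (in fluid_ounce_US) 566.1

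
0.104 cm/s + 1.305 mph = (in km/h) 2.104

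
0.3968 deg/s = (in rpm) 0.06613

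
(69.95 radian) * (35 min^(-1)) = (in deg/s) 2338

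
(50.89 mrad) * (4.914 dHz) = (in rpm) 0.2388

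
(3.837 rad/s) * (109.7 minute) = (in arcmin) 8.682e+07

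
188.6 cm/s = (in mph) 4.219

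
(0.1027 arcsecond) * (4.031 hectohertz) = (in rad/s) 0.0002007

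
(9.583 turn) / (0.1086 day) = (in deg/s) 0.3677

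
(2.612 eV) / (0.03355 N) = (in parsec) 4.042e-34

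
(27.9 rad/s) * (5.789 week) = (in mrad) 9.768e+10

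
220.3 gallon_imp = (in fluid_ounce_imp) 3.525e+04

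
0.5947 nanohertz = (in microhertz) 0.0005947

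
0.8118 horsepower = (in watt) 605.4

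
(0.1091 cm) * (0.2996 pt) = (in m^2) 1.153e-07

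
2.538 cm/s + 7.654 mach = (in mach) 7.654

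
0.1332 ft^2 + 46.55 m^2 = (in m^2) 46.56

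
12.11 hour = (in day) 0.5046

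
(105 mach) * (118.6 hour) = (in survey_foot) 5.008e+10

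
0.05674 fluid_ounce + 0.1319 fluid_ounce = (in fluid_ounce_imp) 0.1963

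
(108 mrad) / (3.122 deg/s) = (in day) 2.294e-05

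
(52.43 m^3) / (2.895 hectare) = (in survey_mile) 1.125e-06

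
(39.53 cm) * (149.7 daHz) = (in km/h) 2130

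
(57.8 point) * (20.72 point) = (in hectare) 1.49e-08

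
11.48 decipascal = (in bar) 1.148e-05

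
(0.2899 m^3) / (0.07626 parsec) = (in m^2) 1.232e-16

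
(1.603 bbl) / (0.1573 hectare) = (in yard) 0.0001772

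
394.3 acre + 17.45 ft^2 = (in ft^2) 1.718e+07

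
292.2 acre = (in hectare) 118.2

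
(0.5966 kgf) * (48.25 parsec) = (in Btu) 8.256e+15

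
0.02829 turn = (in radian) 0.1778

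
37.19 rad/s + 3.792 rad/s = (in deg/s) 2348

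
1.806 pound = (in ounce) 28.9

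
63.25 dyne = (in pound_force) 0.0001422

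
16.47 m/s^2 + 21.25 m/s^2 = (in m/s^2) 37.72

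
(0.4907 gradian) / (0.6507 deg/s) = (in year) 2.152e-08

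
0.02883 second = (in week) 4.767e-08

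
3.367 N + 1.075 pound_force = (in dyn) 8.149e+05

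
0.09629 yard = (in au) 5.886e-13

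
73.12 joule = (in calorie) 17.48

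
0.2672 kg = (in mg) 2.672e+05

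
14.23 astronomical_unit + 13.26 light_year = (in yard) 1.372e+17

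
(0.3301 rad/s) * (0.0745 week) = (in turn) 2367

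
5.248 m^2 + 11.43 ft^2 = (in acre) 0.001559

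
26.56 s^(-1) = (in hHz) 0.2656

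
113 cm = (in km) 0.00113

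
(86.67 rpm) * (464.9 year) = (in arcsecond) 2.745e+16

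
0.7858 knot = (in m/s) 0.4043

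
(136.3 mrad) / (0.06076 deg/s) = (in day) 0.001488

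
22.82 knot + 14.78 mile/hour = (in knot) 35.66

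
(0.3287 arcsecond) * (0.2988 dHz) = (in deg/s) 2.728e-06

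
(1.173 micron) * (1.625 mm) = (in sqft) 2.052e-08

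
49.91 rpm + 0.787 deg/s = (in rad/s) 5.24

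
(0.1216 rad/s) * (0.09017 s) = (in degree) 0.6282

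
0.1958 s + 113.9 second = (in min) 1.902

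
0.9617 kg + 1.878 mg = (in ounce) 33.92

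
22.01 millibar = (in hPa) 22.01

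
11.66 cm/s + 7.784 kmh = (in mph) 5.098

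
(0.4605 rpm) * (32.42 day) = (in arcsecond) 2.786e+10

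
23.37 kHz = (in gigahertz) 2.337e-05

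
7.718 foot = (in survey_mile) 0.001462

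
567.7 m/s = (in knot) 1104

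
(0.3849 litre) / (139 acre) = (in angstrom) 6.843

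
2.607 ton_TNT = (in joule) 1.091e+10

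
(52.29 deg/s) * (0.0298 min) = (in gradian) 103.9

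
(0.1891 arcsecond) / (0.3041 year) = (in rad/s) 9.56e-14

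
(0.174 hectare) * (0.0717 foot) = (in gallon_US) 1.005e+04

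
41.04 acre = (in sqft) 1.788e+06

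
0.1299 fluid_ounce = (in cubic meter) 3.842e-06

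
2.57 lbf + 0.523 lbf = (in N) 13.76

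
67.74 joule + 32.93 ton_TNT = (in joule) 1.378e+11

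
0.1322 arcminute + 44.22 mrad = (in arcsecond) 9129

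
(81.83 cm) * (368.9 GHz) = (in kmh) 1.087e+12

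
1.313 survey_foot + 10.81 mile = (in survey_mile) 10.81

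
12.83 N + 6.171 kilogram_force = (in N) 73.35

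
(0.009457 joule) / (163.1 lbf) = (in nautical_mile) 7.038e-09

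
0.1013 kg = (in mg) 1.013e+05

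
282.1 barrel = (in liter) 4.485e+04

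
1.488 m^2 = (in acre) 0.0003677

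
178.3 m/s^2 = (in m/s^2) 178.3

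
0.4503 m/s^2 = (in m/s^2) 0.4503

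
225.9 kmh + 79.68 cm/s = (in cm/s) 6355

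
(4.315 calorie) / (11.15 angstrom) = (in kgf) 1.651e+09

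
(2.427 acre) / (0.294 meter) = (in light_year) 3.531e-12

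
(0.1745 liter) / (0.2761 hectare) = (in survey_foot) 2.074e-07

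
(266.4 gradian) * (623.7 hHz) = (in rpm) 2.492e+06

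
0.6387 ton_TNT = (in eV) 1.668e+28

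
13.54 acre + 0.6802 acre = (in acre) 14.22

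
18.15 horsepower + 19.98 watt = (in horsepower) 18.18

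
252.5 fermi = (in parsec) 8.183e-30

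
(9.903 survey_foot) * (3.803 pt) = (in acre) 1.001e-06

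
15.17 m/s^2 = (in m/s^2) 15.17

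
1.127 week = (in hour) 189.3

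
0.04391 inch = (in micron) 1115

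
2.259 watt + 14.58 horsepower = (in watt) 1.087e+04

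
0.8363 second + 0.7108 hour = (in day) 0.02963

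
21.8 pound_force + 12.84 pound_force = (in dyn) 1.541e+07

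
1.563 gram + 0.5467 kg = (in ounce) 19.34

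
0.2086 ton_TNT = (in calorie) 2.086e+08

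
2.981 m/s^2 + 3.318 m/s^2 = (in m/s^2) 6.299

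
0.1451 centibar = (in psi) 0.02104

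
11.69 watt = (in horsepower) 0.01568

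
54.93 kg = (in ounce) 1938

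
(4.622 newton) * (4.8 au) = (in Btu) 3.146e+09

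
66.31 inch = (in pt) 4774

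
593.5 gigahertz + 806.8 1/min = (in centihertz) 5.935e+13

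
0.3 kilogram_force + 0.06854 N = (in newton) 3.011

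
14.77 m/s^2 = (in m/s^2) 14.77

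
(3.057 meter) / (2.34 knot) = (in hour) 0.0007054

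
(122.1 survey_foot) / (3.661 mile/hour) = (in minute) 0.379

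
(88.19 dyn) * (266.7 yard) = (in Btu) 0.0002038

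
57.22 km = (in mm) 5.722e+07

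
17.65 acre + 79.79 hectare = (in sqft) 9.357e+06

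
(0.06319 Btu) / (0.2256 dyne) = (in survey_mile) 1.836e+04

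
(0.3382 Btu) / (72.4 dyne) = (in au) 3.294e-06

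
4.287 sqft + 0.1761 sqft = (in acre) 0.0001025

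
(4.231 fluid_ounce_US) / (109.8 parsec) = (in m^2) 3.693e-23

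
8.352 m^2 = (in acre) 0.002064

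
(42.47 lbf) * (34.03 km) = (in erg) 6.429e+13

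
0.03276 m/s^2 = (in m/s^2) 0.03276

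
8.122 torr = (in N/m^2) 1083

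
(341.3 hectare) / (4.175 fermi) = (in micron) 8.175e+26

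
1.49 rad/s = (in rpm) 14.23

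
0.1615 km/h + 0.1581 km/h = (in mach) 0.0002607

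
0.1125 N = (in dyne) 1.125e+04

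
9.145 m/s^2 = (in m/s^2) 9.145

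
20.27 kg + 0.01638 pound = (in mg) 2.028e+07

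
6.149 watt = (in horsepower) 0.008246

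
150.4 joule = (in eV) 9.387e+20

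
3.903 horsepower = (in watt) 2910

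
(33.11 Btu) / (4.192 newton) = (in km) 8.333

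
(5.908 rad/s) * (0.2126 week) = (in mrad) 7.597e+08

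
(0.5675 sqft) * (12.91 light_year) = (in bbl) 4.05e+16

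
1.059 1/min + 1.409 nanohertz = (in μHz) 1.765e+04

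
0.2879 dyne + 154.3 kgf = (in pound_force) 340.2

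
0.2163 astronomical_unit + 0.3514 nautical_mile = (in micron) 3.236e+16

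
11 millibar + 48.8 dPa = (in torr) 8.287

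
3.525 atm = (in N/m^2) 3.572e+05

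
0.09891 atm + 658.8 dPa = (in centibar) 10.09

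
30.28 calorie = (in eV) 7.907e+20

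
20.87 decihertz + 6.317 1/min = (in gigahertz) 2.192e-09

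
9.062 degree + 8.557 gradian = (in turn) 0.04656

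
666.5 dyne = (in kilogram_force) 0.0006796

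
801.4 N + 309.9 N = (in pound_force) 249.8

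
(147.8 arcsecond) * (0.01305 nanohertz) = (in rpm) 8.93e-14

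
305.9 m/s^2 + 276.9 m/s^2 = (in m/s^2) 582.8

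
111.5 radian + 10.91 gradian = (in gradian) 7109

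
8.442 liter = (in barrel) 0.0531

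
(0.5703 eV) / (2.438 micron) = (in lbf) 8.425e-15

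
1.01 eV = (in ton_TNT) 3.868e-29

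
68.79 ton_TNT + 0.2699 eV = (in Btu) 2.728e+08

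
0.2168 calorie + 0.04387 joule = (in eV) 5.935e+18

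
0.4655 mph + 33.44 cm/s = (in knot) 1.055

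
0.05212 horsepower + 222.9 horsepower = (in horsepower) 223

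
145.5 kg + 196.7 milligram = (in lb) 320.8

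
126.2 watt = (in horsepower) 0.1692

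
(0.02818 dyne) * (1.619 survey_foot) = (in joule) 1.391e-07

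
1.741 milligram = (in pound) 3.838e-06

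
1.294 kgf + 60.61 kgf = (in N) 607.1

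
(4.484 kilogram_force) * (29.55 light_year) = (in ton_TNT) 2.938e+09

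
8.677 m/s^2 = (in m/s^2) 8.677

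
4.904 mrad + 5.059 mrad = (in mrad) 9.963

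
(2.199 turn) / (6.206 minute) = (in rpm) 0.3543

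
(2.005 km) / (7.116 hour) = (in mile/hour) 0.1751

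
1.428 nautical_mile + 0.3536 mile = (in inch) 1.265e+05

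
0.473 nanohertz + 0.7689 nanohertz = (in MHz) 1.242e-15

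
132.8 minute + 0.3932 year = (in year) 0.3935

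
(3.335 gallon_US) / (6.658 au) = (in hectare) 1.267e-18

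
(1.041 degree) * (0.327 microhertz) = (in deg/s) 3.404e-07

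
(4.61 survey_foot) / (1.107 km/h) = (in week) 7.555e-06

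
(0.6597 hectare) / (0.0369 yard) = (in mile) 121.5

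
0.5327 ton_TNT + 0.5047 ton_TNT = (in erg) 4.34e+16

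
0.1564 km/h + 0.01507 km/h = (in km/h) 0.1715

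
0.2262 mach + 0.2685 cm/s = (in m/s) 77.02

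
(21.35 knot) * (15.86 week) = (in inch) 4.148e+09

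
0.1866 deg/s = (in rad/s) 0.003257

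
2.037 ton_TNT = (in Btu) 8.078e+06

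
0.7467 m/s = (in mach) 0.002193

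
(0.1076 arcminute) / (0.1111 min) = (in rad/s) 4.695e-06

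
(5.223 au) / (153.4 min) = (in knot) 1.65e+08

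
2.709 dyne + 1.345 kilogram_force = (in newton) 13.19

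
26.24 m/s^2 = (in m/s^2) 26.24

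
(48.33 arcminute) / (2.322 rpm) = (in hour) 1.606e-05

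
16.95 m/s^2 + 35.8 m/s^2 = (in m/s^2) 52.75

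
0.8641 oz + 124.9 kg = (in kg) 124.9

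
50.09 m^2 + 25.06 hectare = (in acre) 61.94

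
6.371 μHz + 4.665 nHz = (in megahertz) 6.376e-12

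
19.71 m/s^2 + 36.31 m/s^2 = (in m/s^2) 56.02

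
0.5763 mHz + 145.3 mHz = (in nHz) 1.459e+08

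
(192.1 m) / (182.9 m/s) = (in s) 1.05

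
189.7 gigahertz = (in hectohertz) 1.897e+09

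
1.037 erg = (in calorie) 2.478e-08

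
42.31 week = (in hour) 7108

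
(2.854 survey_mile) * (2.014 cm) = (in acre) 0.02286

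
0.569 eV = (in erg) 9.116e-13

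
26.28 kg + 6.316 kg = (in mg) 3.26e+07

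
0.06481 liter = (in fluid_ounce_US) 2.191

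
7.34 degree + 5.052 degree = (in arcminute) 743.5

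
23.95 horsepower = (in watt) 1.786e+04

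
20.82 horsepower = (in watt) 1.553e+04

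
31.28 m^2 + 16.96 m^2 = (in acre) 0.01192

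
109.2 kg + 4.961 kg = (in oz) 4027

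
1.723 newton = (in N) 1.723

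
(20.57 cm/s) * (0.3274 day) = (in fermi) 5.819e+18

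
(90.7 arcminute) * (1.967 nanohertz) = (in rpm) 4.956e-10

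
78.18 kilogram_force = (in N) 766.7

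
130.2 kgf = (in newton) 1277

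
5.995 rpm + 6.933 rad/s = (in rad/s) 7.561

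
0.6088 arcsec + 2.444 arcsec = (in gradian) 0.0009422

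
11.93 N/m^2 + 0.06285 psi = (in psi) 0.06458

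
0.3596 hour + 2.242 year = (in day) 818.3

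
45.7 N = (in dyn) 4.57e+06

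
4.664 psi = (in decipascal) 3.216e+05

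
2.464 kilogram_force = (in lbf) 5.432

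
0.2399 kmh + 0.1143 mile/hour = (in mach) 0.0003458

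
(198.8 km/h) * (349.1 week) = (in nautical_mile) 6.296e+06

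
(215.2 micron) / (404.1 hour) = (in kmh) 5.325e-10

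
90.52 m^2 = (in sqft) 974.3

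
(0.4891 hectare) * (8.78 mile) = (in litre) 6.911e+10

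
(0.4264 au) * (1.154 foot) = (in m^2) 2.244e+10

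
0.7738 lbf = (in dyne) 3.442e+05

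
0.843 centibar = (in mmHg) 6.323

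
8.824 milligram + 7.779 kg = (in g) 7779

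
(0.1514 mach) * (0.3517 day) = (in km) 1566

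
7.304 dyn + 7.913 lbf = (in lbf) 7.913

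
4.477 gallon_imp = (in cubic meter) 0.02035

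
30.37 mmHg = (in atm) 0.03996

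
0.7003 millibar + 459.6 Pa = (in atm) 0.005227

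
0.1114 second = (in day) 1.289e-06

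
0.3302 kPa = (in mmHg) 2.477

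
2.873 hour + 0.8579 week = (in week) 0.875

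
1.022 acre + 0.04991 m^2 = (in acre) 1.022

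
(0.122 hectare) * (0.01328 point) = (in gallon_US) 1.51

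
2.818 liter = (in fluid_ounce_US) 95.29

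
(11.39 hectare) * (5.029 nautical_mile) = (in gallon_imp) 2.334e+11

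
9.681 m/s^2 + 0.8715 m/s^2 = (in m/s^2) 10.55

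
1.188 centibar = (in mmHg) 8.911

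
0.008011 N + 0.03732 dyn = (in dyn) 801.1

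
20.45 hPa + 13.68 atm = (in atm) 13.7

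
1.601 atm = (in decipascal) 1.622e+06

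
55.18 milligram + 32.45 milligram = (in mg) 87.63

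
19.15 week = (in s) 1.158e+07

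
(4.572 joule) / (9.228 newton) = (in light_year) 5.237e-17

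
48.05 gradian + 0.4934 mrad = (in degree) 43.27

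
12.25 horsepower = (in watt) 9135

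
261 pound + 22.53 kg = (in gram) 1.409e+05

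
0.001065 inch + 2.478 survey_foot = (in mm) 755.3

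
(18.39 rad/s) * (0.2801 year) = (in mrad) 1.624e+11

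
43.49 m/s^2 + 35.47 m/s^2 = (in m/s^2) 78.96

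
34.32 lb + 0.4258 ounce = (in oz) 549.5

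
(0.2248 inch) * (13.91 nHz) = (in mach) 2.333e-13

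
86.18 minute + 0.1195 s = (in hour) 1.436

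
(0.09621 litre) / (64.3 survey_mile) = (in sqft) 1.001e-08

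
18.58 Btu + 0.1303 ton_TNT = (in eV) 3.403e+27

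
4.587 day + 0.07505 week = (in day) 5.112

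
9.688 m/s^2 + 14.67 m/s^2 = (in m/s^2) 24.36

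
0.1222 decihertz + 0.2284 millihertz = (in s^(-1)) 0.01245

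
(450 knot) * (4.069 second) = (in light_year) 9.957e-14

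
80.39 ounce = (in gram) 2279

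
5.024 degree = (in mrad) 87.69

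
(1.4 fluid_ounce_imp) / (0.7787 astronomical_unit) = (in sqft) 3.676e-15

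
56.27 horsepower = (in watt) 4.196e+04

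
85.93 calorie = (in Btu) 0.3408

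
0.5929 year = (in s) 1.87e+07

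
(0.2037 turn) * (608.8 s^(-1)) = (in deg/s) 4.464e+04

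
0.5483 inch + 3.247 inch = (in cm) 9.64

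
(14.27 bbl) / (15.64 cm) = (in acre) 0.003585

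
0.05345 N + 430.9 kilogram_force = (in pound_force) 950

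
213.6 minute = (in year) 0.0004064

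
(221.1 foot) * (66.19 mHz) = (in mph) 9.978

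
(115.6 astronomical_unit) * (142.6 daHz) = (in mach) 7.242e+13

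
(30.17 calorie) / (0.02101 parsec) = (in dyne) 1.947e-08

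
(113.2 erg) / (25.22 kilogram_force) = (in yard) 5.005e-08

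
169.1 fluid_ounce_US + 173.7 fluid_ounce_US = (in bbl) 0.06376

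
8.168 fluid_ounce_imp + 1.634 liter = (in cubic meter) 0.001866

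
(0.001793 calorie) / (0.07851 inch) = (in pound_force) 0.8457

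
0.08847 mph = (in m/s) 0.03955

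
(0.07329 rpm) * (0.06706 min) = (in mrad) 30.88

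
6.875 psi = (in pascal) 4.74e+04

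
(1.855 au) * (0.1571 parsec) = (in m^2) 1.345e+27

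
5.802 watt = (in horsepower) 0.007781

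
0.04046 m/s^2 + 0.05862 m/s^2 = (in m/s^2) 0.09908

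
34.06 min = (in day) 0.02365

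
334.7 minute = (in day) 0.2324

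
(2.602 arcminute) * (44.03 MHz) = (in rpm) 3.182e+05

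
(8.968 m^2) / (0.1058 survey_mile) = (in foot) 0.1728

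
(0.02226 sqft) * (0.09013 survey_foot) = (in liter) 0.05681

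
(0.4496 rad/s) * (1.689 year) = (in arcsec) 4.94e+12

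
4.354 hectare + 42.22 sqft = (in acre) 10.76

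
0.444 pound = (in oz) 7.104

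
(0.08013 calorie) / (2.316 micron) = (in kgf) 1.476e+04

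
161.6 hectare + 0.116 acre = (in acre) 399.4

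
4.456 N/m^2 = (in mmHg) 0.03342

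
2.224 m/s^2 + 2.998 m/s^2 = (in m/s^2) 5.222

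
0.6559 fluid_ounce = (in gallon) 0.005124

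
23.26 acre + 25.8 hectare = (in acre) 87.01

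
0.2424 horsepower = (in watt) 180.8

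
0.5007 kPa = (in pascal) 500.7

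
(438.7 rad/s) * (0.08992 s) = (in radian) 39.45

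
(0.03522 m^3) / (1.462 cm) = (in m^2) 2.409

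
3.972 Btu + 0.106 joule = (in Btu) 3.972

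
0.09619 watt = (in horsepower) 0.000129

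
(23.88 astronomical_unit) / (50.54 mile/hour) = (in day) 1.83e+06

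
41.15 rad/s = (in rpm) 393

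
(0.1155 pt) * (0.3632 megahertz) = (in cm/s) 1480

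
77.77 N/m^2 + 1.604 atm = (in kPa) 162.6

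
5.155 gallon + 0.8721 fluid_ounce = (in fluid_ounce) 660.7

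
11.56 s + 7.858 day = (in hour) 188.6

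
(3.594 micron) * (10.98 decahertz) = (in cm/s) 0.03946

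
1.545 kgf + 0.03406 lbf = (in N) 15.3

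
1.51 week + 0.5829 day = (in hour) 267.7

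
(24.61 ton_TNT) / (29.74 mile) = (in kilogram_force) 2.194e+05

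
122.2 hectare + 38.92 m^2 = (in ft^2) 1.315e+07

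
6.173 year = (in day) 2253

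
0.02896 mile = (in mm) 4.661e+04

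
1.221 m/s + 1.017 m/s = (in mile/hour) 5.006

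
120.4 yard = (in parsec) 3.568e-15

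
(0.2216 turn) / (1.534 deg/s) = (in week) 8.599e-05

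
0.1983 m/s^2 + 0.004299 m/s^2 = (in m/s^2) 0.2026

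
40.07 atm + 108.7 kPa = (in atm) 41.14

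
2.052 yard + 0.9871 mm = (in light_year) 1.984e-16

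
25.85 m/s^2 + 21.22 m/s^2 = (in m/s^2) 47.07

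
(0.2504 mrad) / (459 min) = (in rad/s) 9.092e-09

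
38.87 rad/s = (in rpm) 371.2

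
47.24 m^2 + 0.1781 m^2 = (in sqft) 510.4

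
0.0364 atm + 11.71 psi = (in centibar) 84.43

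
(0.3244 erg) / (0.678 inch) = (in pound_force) 4.235e-07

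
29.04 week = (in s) 1.756e+07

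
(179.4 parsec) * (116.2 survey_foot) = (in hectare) 1.961e+16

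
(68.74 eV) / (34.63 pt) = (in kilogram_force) 9.193e-17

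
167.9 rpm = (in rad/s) 17.58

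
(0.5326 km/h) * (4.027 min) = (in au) 2.389e-10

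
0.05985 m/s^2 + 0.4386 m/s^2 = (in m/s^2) 0.4985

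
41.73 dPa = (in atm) 4.118e-05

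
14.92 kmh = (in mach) 0.01217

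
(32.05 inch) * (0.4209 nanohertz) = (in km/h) 1.234e-09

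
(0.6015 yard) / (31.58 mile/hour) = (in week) 6.442e-08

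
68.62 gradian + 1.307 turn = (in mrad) 9290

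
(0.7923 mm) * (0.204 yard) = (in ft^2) 0.001591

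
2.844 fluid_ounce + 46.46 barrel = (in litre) 7387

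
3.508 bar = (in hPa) 3508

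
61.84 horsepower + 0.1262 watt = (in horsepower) 61.84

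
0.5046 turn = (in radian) 3.17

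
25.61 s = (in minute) 0.4268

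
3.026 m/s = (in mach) 0.008887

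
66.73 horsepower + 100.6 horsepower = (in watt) 1.248e+05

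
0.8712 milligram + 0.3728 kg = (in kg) 0.3728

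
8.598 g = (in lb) 0.01896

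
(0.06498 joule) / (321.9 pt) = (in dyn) 5.722e+04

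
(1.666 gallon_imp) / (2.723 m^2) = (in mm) 2.781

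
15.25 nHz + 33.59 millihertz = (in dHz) 0.3359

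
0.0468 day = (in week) 0.006686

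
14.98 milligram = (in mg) 14.98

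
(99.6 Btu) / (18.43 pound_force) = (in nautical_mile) 0.6921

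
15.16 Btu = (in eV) 9.983e+22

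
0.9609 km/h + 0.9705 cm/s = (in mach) 0.0008124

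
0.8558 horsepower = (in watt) 638.2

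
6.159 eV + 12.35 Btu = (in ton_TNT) 3.114e-06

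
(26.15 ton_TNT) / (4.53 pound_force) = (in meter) 5.43e+09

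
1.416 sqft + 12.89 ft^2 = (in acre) 0.0003284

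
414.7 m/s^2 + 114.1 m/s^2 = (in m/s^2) 528.8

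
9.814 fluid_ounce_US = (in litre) 0.2902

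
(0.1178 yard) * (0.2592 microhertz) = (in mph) 6.246e-08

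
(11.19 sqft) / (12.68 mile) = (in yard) 5.571e-05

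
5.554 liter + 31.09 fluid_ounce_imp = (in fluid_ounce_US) 217.7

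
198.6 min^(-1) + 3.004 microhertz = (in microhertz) 3.31e+06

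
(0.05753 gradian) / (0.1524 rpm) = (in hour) 1.573e-05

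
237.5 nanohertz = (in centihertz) 2.375e-05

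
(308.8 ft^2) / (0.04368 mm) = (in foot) 2.155e+06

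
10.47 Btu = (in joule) 1.105e+04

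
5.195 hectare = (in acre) 12.84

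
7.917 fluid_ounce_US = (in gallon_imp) 0.0515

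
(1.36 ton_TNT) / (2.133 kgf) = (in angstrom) 2.72e+18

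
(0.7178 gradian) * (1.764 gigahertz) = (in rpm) 1.899e+08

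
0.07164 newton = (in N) 0.07164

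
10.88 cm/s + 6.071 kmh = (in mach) 0.005272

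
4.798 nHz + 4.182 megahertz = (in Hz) 4.182e+06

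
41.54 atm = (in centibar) 4209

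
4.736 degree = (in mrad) 82.66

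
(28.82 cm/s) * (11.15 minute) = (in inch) 7591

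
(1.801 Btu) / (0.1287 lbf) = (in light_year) 3.508e-13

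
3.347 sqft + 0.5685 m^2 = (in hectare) 8.794e-05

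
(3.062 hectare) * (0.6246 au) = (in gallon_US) 7.558e+17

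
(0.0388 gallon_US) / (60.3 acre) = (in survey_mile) 3.74e-13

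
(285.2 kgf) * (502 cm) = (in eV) 8.763e+22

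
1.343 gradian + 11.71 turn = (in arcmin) 2.53e+05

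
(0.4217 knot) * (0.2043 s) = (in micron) 4.432e+04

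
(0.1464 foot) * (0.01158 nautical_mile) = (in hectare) 9.57e-05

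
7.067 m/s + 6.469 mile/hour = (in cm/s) 995.9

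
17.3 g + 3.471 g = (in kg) 0.02077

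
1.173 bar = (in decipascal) 1.173e+06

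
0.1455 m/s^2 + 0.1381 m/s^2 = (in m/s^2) 0.2836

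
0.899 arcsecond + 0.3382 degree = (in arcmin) 20.31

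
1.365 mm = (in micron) 1365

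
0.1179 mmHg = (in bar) 0.0001572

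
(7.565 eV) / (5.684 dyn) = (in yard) 2.332e-14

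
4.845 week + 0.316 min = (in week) 4.845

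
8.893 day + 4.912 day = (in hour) 331.3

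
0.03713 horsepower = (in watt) 27.69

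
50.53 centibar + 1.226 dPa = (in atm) 0.4987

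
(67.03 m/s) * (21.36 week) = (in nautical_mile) 4.676e+05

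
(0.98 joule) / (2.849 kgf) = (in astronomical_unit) 2.345e-13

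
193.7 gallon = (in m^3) 0.7332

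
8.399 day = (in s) 7.257e+05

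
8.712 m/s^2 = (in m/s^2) 8.712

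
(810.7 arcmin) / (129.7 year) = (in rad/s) 5.766e-11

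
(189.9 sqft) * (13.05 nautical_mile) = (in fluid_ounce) 1.442e+10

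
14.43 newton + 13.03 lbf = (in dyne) 7.239e+06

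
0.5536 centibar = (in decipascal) 5536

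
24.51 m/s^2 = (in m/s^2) 24.51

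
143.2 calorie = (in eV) 3.74e+21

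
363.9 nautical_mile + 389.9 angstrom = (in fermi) 6.739e+20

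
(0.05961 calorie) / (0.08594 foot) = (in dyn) 9.521e+05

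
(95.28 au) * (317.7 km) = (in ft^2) 4.874e+19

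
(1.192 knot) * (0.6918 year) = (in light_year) 1.414e-09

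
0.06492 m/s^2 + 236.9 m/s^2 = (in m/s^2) 237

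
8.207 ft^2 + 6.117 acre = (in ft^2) 2.665e+05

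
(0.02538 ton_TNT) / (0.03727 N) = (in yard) 3.116e+09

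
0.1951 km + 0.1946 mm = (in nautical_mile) 0.1053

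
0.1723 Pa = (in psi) 2.499e-05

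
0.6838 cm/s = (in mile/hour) 0.0153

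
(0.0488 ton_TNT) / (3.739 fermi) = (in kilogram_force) 5.568e+21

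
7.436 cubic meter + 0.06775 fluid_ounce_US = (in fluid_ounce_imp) 2.617e+05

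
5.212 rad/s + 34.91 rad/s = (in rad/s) 40.12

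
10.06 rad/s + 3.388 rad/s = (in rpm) 128.4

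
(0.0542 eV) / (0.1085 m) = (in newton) 8.003e-20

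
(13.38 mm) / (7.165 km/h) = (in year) 2.132e-10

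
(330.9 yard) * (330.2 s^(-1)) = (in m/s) 9.991e+04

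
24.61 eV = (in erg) 3.943e-11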